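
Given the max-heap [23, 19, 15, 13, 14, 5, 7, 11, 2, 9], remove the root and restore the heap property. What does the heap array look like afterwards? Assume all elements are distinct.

[19, 14, 15, 13, 9, 5, 7, 11, 2]

remove root 23; move last element 9 to root → [9, 19, 15, 13, 14, 5, 7, 11, 2]
9 vs larger child 19 at index 1, swap → [19, 9, 15, 13, 14, 5, 7, 11, 2]
9 vs larger child 14 at index 4, swap → [19, 14, 15, 13, 9, 5, 7, 11, 2]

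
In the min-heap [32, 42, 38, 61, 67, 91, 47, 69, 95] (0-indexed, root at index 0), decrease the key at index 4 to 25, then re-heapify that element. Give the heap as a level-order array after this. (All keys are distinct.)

set index 4 from 67 to 25 → [32, 42, 38, 61, 25, 91, 47, 69, 95]
25 < parent 42 at index 1, swap → [32, 25, 38, 61, 42, 91, 47, 69, 95]
25 < parent 32 at index 0, swap → [25, 32, 38, 61, 42, 91, 47, 69, 95]

[25, 32, 38, 61, 42, 91, 47, 69, 95]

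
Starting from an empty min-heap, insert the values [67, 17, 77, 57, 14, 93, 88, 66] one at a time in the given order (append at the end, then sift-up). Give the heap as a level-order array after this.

Insert 67:
  append 67 at index 0 → [67] (no swap needed)
Insert 17:
  append 17 at index 1 → [67, 17]
  17 < parent 67 at index 0, swap → [17, 67]
Insert 77:
  append 77 at index 2 → [17, 67, 77] (no swap needed)
Insert 57:
  append 57 at index 3 → [17, 67, 77, 57]
  57 < parent 67 at index 1, swap → [17, 57, 77, 67]
Insert 14:
  append 14 at index 4 → [17, 57, 77, 67, 14]
  14 < parent 57 at index 1, swap → [17, 14, 77, 67, 57]
  14 < parent 17 at index 0, swap → [14, 17, 77, 67, 57]
Insert 93:
  append 93 at index 5 → [14, 17, 77, 67, 57, 93] (no swap needed)
Insert 88:
  append 88 at index 6 → [14, 17, 77, 67, 57, 93, 88] (no swap needed)
Insert 66:
  append 66 at index 7 → [14, 17, 77, 67, 57, 93, 88, 66]
  66 < parent 67 at index 3, swap → [14, 17, 77, 66, 57, 93, 88, 67]

[14, 17, 77, 66, 57, 93, 88, 67]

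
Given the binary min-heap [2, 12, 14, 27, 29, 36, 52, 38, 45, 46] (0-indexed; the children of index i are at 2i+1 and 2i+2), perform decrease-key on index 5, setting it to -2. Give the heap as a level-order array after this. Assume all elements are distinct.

set index 5 from 36 to -2 → [2, 12, 14, 27, 29, -2, 52, 38, 45, 46]
-2 < parent 14 at index 2, swap → [2, 12, -2, 27, 29, 14, 52, 38, 45, 46]
-2 < parent 2 at index 0, swap → [-2, 12, 2, 27, 29, 14, 52, 38, 45, 46]

[-2, 12, 2, 27, 29, 14, 52, 38, 45, 46]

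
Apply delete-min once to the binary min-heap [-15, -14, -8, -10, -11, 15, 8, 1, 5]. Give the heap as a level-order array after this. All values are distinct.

remove root -15; move last element 5 to root → [5, -14, -8, -10, -11, 15, 8, 1]
5 vs smaller child -14 at index 1, swap → [-14, 5, -8, -10, -11, 15, 8, 1]
5 vs smaller child -11 at index 4, swap → [-14, -11, -8, -10, 5, 15, 8, 1]

[-14, -11, -8, -10, 5, 15, 8, 1]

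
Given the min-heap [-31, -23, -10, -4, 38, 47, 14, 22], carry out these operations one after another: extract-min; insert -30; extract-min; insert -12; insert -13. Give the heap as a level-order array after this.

[-23, -13, -10, -12, 38, 47, 14, 22, -4]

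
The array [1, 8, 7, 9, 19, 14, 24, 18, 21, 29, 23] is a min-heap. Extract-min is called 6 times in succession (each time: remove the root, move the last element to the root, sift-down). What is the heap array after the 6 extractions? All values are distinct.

extract-min #1 returns 1:
  remove root 1; move last element 23 to root → [23, 8, 7, 9, 19, 14, 24, 18, 21, 29]
  23 vs smaller child 7 at index 2, swap → [7, 8, 23, 9, 19, 14, 24, 18, 21, 29]
  23 vs smaller child 14 at index 5, swap → [7, 8, 14, 9, 19, 23, 24, 18, 21, 29]
extract-min #2 returns 7:
  remove root 7; move last element 29 to root → [29, 8, 14, 9, 19, 23, 24, 18, 21]
  29 vs smaller child 8 at index 1, swap → [8, 29, 14, 9, 19, 23, 24, 18, 21]
  29 vs smaller child 9 at index 3, swap → [8, 9, 14, 29, 19, 23, 24, 18, 21]
  29 vs smaller child 18 at index 7, swap → [8, 9, 14, 18, 19, 23, 24, 29, 21]
extract-min #3 returns 8:
  remove root 8; move last element 21 to root → [21, 9, 14, 18, 19, 23, 24, 29]
  21 vs smaller child 9 at index 1, swap → [9, 21, 14, 18, 19, 23, 24, 29]
  21 vs smaller child 18 at index 3, swap → [9, 18, 14, 21, 19, 23, 24, 29]
extract-min #4 returns 9:
  remove root 9; move last element 29 to root → [29, 18, 14, 21, 19, 23, 24]
  29 vs smaller child 14 at index 2, swap → [14, 18, 29, 21, 19, 23, 24]
  29 vs smaller child 23 at index 5, swap → [14, 18, 23, 21, 19, 29, 24]
extract-min #5 returns 14:
  remove root 14; move last element 24 to root → [24, 18, 23, 21, 19, 29]
  24 vs smaller child 18 at index 1, swap → [18, 24, 23, 21, 19, 29]
  24 vs smaller child 19 at index 4, swap → [18, 19, 23, 21, 24, 29]
extract-min #6 returns 18:
  remove root 18; move last element 29 to root → [29, 19, 23, 21, 24]
  29 vs smaller child 19 at index 1, swap → [19, 29, 23, 21, 24]
  29 vs smaller child 21 at index 3, swap → [19, 21, 23, 29, 24]

[19, 21, 23, 29, 24]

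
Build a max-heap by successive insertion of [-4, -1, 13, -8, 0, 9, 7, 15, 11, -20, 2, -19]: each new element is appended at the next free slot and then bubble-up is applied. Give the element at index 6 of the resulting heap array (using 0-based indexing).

7

Insert -4:
  append -4 at index 0 → [-4] (no swap needed)
Insert -1:
  append -1 at index 1 → [-4, -1]
  -1 > parent -4 at index 0, swap → [-1, -4]
Insert 13:
  append 13 at index 2 → [-1, -4, 13]
  13 > parent -1 at index 0, swap → [13, -4, -1]
Insert -8:
  append -8 at index 3 → [13, -4, -1, -8] (no swap needed)
Insert 0:
  append 0 at index 4 → [13, -4, -1, -8, 0]
  0 > parent -4 at index 1, swap → [13, 0, -1, -8, -4]
Insert 9:
  append 9 at index 5 → [13, 0, -1, -8, -4, 9]
  9 > parent -1 at index 2, swap → [13, 0, 9, -8, -4, -1]
Insert 7:
  append 7 at index 6 → [13, 0, 9, -8, -4, -1, 7] (no swap needed)
Insert 15:
  append 15 at index 7 → [13, 0, 9, -8, -4, -1, 7, 15]
  15 > parent -8 at index 3, swap → [13, 0, 9, 15, -4, -1, 7, -8]
  15 > parent 0 at index 1, swap → [13, 15, 9, 0, -4, -1, 7, -8]
  15 > parent 13 at index 0, swap → [15, 13, 9, 0, -4, -1, 7, -8]
Insert 11:
  append 11 at index 8 → [15, 13, 9, 0, -4, -1, 7, -8, 11]
  11 > parent 0 at index 3, swap → [15, 13, 9, 11, -4, -1, 7, -8, 0]
Insert -20:
  append -20 at index 9 → [15, 13, 9, 11, -4, -1, 7, -8, 0, -20] (no swap needed)
Insert 2:
  append 2 at index 10 → [15, 13, 9, 11, -4, -1, 7, -8, 0, -20, 2]
  2 > parent -4 at index 4, swap → [15, 13, 9, 11, 2, -1, 7, -8, 0, -20, -4]
Insert -19:
  append -19 at index 11 → [15, 13, 9, 11, 2, -1, 7, -8, 0, -20, -4, -19] (no swap needed)
resulting array: [15, 13, 9, 11, 2, -1, 7, -8, 0, -20, -4, -19]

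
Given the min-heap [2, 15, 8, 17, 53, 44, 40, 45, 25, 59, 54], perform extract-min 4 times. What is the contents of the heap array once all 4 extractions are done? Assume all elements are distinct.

[25, 45, 40, 59, 53, 44, 54]

extract-min #1 returns 2:
  remove root 2; move last element 54 to root → [54, 15, 8, 17, 53, 44, 40, 45, 25, 59]
  54 vs smaller child 8 at index 2, swap → [8, 15, 54, 17, 53, 44, 40, 45, 25, 59]
  54 vs smaller child 40 at index 6, swap → [8, 15, 40, 17, 53, 44, 54, 45, 25, 59]
extract-min #2 returns 8:
  remove root 8; move last element 59 to root → [59, 15, 40, 17, 53, 44, 54, 45, 25]
  59 vs smaller child 15 at index 1, swap → [15, 59, 40, 17, 53, 44, 54, 45, 25]
  59 vs smaller child 17 at index 3, swap → [15, 17, 40, 59, 53, 44, 54, 45, 25]
  59 vs smaller child 25 at index 8, swap → [15, 17, 40, 25, 53, 44, 54, 45, 59]
extract-min #3 returns 15:
  remove root 15; move last element 59 to root → [59, 17, 40, 25, 53, 44, 54, 45]
  59 vs smaller child 17 at index 1, swap → [17, 59, 40, 25, 53, 44, 54, 45]
  59 vs smaller child 25 at index 3, swap → [17, 25, 40, 59, 53, 44, 54, 45]
  59 vs only child 45 at index 7, swap → [17, 25, 40, 45, 53, 44, 54, 59]
extract-min #4 returns 17:
  remove root 17; move last element 59 to root → [59, 25, 40, 45, 53, 44, 54]
  59 vs smaller child 25 at index 1, swap → [25, 59, 40, 45, 53, 44, 54]
  59 vs smaller child 45 at index 3, swap → [25, 45, 40, 59, 53, 44, 54]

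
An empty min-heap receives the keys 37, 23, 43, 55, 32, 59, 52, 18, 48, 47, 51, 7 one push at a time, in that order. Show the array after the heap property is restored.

Insert 37:
  append 37 at index 0 → [37] (no swap needed)
Insert 23:
  append 23 at index 1 → [37, 23]
  23 < parent 37 at index 0, swap → [23, 37]
Insert 43:
  append 43 at index 2 → [23, 37, 43] (no swap needed)
Insert 55:
  append 55 at index 3 → [23, 37, 43, 55] (no swap needed)
Insert 32:
  append 32 at index 4 → [23, 37, 43, 55, 32]
  32 < parent 37 at index 1, swap → [23, 32, 43, 55, 37]
Insert 59:
  append 59 at index 5 → [23, 32, 43, 55, 37, 59] (no swap needed)
Insert 52:
  append 52 at index 6 → [23, 32, 43, 55, 37, 59, 52] (no swap needed)
Insert 18:
  append 18 at index 7 → [23, 32, 43, 55, 37, 59, 52, 18]
  18 < parent 55 at index 3, swap → [23, 32, 43, 18, 37, 59, 52, 55]
  18 < parent 32 at index 1, swap → [23, 18, 43, 32, 37, 59, 52, 55]
  18 < parent 23 at index 0, swap → [18, 23, 43, 32, 37, 59, 52, 55]
Insert 48:
  append 48 at index 8 → [18, 23, 43, 32, 37, 59, 52, 55, 48] (no swap needed)
Insert 47:
  append 47 at index 9 → [18, 23, 43, 32, 37, 59, 52, 55, 48, 47] (no swap needed)
Insert 51:
  append 51 at index 10 → [18, 23, 43, 32, 37, 59, 52, 55, 48, 47, 51] (no swap needed)
Insert 7:
  append 7 at index 11 → [18, 23, 43, 32, 37, 59, 52, 55, 48, 47, 51, 7]
  7 < parent 59 at index 5, swap → [18, 23, 43, 32, 37, 7, 52, 55, 48, 47, 51, 59]
  7 < parent 43 at index 2, swap → [18, 23, 7, 32, 37, 43, 52, 55, 48, 47, 51, 59]
  7 < parent 18 at index 0, swap → [7, 23, 18, 32, 37, 43, 52, 55, 48, 47, 51, 59]

[7, 23, 18, 32, 37, 43, 52, 55, 48, 47, 51, 59]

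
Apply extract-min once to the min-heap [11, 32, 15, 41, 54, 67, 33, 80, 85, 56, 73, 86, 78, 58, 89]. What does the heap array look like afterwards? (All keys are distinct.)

remove root 11; move last element 89 to root → [89, 32, 15, 41, 54, 67, 33, 80, 85, 56, 73, 86, 78, 58]
89 vs smaller child 15 at index 2, swap → [15, 32, 89, 41, 54, 67, 33, 80, 85, 56, 73, 86, 78, 58]
89 vs smaller child 33 at index 6, swap → [15, 32, 33, 41, 54, 67, 89, 80, 85, 56, 73, 86, 78, 58]
89 vs only child 58 at index 13, swap → [15, 32, 33, 41, 54, 67, 58, 80, 85, 56, 73, 86, 78, 89]

[15, 32, 33, 41, 54, 67, 58, 80, 85, 56, 73, 86, 78, 89]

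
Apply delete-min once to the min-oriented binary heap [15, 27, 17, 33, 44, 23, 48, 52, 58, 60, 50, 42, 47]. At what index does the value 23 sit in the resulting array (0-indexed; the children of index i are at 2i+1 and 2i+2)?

2

remove root 15; move last element 47 to root → [47, 27, 17, 33, 44, 23, 48, 52, 58, 60, 50, 42]
47 vs smaller child 17 at index 2, swap → [17, 27, 47, 33, 44, 23, 48, 52, 58, 60, 50, 42]
47 vs smaller child 23 at index 5, swap → [17, 27, 23, 33, 44, 47, 48, 52, 58, 60, 50, 42]
47 vs only child 42 at index 11, swap → [17, 27, 23, 33, 44, 42, 48, 52, 58, 60, 50, 47]
resulting array: [17, 27, 23, 33, 44, 42, 48, 52, 58, 60, 50, 47]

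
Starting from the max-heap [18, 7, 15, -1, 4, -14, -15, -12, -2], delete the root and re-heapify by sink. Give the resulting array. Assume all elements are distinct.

[15, 7, -2, -1, 4, -14, -15, -12]

remove root 18; move last element -2 to root → [-2, 7, 15, -1, 4, -14, -15, -12]
-2 vs larger child 15 at index 2, swap → [15, 7, -2, -1, 4, -14, -15, -12]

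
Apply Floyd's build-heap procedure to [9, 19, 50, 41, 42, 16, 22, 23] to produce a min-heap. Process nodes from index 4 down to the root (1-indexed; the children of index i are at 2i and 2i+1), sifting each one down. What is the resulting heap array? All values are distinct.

[9, 19, 16, 23, 42, 50, 22, 41]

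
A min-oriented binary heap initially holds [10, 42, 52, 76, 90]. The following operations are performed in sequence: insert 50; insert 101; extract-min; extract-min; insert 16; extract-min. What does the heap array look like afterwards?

[50, 76, 52, 101, 90]

insert 50:
  append 50 at index 5 → [10, 42, 52, 76, 90, 50]
  50 < parent 52 at index 2, swap → [10, 42, 50, 76, 90, 52]
insert 101:
  append 101 at index 6 → [10, 42, 50, 76, 90, 52, 101] (no swap needed)
extract-min → returns 10:
  remove root 10; move last element 101 to root → [101, 42, 50, 76, 90, 52]
  101 vs smaller child 42 at index 1, swap → [42, 101, 50, 76, 90, 52]
  101 vs smaller child 76 at index 3, swap → [42, 76, 50, 101, 90, 52]
extract-min → returns 42:
  remove root 42; move last element 52 to root → [52, 76, 50, 101, 90]
  52 vs smaller child 50 at index 2, swap → [50, 76, 52, 101, 90]
insert 16:
  append 16 at index 5 → [50, 76, 52, 101, 90, 16]
  16 < parent 52 at index 2, swap → [50, 76, 16, 101, 90, 52]
  16 < parent 50 at index 0, swap → [16, 76, 50, 101, 90, 52]
extract-min → returns 16:
  remove root 16; move last element 52 to root → [52, 76, 50, 101, 90]
  52 vs smaller child 50 at index 2, swap → [50, 76, 52, 101, 90]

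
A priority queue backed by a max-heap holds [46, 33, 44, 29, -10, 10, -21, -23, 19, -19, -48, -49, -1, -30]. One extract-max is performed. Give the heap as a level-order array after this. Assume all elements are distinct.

remove root 46; move last element -30 to root → [-30, 33, 44, 29, -10, 10, -21, -23, 19, -19, -48, -49, -1]
-30 vs larger child 44 at index 2, swap → [44, 33, -30, 29, -10, 10, -21, -23, 19, -19, -48, -49, -1]
-30 vs larger child 10 at index 5, swap → [44, 33, 10, 29, -10, -30, -21, -23, 19, -19, -48, -49, -1]
-30 vs larger child -1 at index 12, swap → [44, 33, 10, 29, -10, -1, -21, -23, 19, -19, -48, -49, -30]

[44, 33, 10, 29, -10, -1, -21, -23, 19, -19, -48, -49, -30]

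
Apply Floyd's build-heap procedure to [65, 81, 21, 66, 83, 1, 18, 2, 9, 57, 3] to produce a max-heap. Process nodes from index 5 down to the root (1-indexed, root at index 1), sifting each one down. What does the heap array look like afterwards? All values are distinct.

[83, 81, 21, 66, 65, 1, 18, 2, 9, 57, 3]

sift down from index 5: already satisfies heap property
sift down from index 4: already satisfies heap property
sift down from index 3: already satisfies heap property
sift down from index 2:
  81 vs larger child 83 at index 5, swap → [65, 83, 21, 66, 81, 1, 18, 2, 9, 57, 3]
sift down from index 1:
  65 vs larger child 83 at index 2, swap → [83, 65, 21, 66, 81, 1, 18, 2, 9, 57, 3]
  65 vs larger child 81 at index 5, swap → [83, 81, 21, 66, 65, 1, 18, 2, 9, 57, 3]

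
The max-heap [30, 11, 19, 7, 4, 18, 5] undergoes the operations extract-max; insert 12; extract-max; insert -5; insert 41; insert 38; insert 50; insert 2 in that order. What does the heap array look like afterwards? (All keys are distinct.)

extract-max → returns 30:
  remove root 30; move last element 5 to root → [5, 11, 19, 7, 4, 18]
  5 vs larger child 19 at index 2, swap → [19, 11, 5, 7, 4, 18]
  5 vs only child 18 at index 5, swap → [19, 11, 18, 7, 4, 5]
insert 12:
  append 12 at index 6 → [19, 11, 18, 7, 4, 5, 12] (no swap needed)
extract-max → returns 19:
  remove root 19; move last element 12 to root → [12, 11, 18, 7, 4, 5]
  12 vs larger child 18 at index 2, swap → [18, 11, 12, 7, 4, 5]
insert -5:
  append -5 at index 6 → [18, 11, 12, 7, 4, 5, -5] (no swap needed)
insert 41:
  append 41 at index 7 → [18, 11, 12, 7, 4, 5, -5, 41]
  41 > parent 7 at index 3, swap → [18, 11, 12, 41, 4, 5, -5, 7]
  41 > parent 11 at index 1, swap → [18, 41, 12, 11, 4, 5, -5, 7]
  41 > parent 18 at index 0, swap → [41, 18, 12, 11, 4, 5, -5, 7]
insert 38:
  append 38 at index 8 → [41, 18, 12, 11, 4, 5, -5, 7, 38]
  38 > parent 11 at index 3, swap → [41, 18, 12, 38, 4, 5, -5, 7, 11]
  38 > parent 18 at index 1, swap → [41, 38, 12, 18, 4, 5, -5, 7, 11]
insert 50:
  append 50 at index 9 → [41, 38, 12, 18, 4, 5, -5, 7, 11, 50]
  50 > parent 4 at index 4, swap → [41, 38, 12, 18, 50, 5, -5, 7, 11, 4]
  50 > parent 38 at index 1, swap → [41, 50, 12, 18, 38, 5, -5, 7, 11, 4]
  50 > parent 41 at index 0, swap → [50, 41, 12, 18, 38, 5, -5, 7, 11, 4]
insert 2:
  append 2 at index 10 → [50, 41, 12, 18, 38, 5, -5, 7, 11, 4, 2] (no swap needed)

[50, 41, 12, 18, 38, 5, -5, 7, 11, 4, 2]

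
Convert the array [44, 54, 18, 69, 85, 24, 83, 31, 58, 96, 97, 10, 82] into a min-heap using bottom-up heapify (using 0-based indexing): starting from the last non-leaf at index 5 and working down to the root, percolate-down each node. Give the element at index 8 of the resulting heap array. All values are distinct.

sift down from index 5:
  24 vs smaller child 10 at index 11, swap → [44, 54, 18, 69, 85, 10, 83, 31, 58, 96, 97, 24, 82]
sift down from index 4: already satisfies heap property
sift down from index 3:
  69 vs smaller child 31 at index 7, swap → [44, 54, 18, 31, 85, 10, 83, 69, 58, 96, 97, 24, 82]
sift down from index 2:
  18 vs smaller child 10 at index 5, swap → [44, 54, 10, 31, 85, 18, 83, 69, 58, 96, 97, 24, 82]
sift down from index 1:
  54 vs smaller child 31 at index 3, swap → [44, 31, 10, 54, 85, 18, 83, 69, 58, 96, 97, 24, 82]
sift down from index 0:
  44 vs smaller child 10 at index 2, swap → [10, 31, 44, 54, 85, 18, 83, 69, 58, 96, 97, 24, 82]
  44 vs smaller child 18 at index 5, swap → [10, 31, 18, 54, 85, 44, 83, 69, 58, 96, 97, 24, 82]
  44 vs smaller child 24 at index 11, swap → [10, 31, 18, 54, 85, 24, 83, 69, 58, 96, 97, 44, 82]
resulting array: [10, 31, 18, 54, 85, 24, 83, 69, 58, 96, 97, 44, 82]

58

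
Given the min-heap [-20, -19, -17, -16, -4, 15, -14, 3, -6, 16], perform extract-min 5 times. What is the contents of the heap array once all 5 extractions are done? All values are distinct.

extract-min #1 returns -20:
  remove root -20; move last element 16 to root → [16, -19, -17, -16, -4, 15, -14, 3, -6]
  16 vs smaller child -19 at index 1, swap → [-19, 16, -17, -16, -4, 15, -14, 3, -6]
  16 vs smaller child -16 at index 3, swap → [-19, -16, -17, 16, -4, 15, -14, 3, -6]
  16 vs smaller child -6 at index 8, swap → [-19, -16, -17, -6, -4, 15, -14, 3, 16]
extract-min #2 returns -19:
  remove root -19; move last element 16 to root → [16, -16, -17, -6, -4, 15, -14, 3]
  16 vs smaller child -17 at index 2, swap → [-17, -16, 16, -6, -4, 15, -14, 3]
  16 vs smaller child -14 at index 6, swap → [-17, -16, -14, -6, -4, 15, 16, 3]
extract-min #3 returns -17:
  remove root -17; move last element 3 to root → [3, -16, -14, -6, -4, 15, 16]
  3 vs smaller child -16 at index 1, swap → [-16, 3, -14, -6, -4, 15, 16]
  3 vs smaller child -6 at index 3, swap → [-16, -6, -14, 3, -4, 15, 16]
extract-min #4 returns -16:
  remove root -16; move last element 16 to root → [16, -6, -14, 3, -4, 15]
  16 vs smaller child -14 at index 2, swap → [-14, -6, 16, 3, -4, 15]
  16 vs only child 15 at index 5, swap → [-14, -6, 15, 3, -4, 16]
extract-min #5 returns -14:
  remove root -14; move last element 16 to root → [16, -6, 15, 3, -4]
  16 vs smaller child -6 at index 1, swap → [-6, 16, 15, 3, -4]
  16 vs smaller child -4 at index 4, swap → [-6, -4, 15, 3, 16]

[-6, -4, 15, 3, 16]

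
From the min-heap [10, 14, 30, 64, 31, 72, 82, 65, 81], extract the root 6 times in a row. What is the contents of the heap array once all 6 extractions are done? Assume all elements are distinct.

[72, 82, 81]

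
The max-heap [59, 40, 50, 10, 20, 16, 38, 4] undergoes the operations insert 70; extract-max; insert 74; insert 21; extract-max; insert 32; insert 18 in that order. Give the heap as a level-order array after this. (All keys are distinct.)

insert 70:
  append 70 at index 8 → [59, 40, 50, 10, 20, 16, 38, 4, 70]
  70 > parent 10 at index 3, swap → [59, 40, 50, 70, 20, 16, 38, 4, 10]
  70 > parent 40 at index 1, swap → [59, 70, 50, 40, 20, 16, 38, 4, 10]
  70 > parent 59 at index 0, swap → [70, 59, 50, 40, 20, 16, 38, 4, 10]
extract-max → returns 70:
  remove root 70; move last element 10 to root → [10, 59, 50, 40, 20, 16, 38, 4]
  10 vs larger child 59 at index 1, swap → [59, 10, 50, 40, 20, 16, 38, 4]
  10 vs larger child 40 at index 3, swap → [59, 40, 50, 10, 20, 16, 38, 4]
insert 74:
  append 74 at index 8 → [59, 40, 50, 10, 20, 16, 38, 4, 74]
  74 > parent 10 at index 3, swap → [59, 40, 50, 74, 20, 16, 38, 4, 10]
  74 > parent 40 at index 1, swap → [59, 74, 50, 40, 20, 16, 38, 4, 10]
  74 > parent 59 at index 0, swap → [74, 59, 50, 40, 20, 16, 38, 4, 10]
insert 21:
  append 21 at index 9 → [74, 59, 50, 40, 20, 16, 38, 4, 10, 21]
  21 > parent 20 at index 4, swap → [74, 59, 50, 40, 21, 16, 38, 4, 10, 20]
extract-max → returns 74:
  remove root 74; move last element 20 to root → [20, 59, 50, 40, 21, 16, 38, 4, 10]
  20 vs larger child 59 at index 1, swap → [59, 20, 50, 40, 21, 16, 38, 4, 10]
  20 vs larger child 40 at index 3, swap → [59, 40, 50, 20, 21, 16, 38, 4, 10]
insert 32:
  append 32 at index 9 → [59, 40, 50, 20, 21, 16, 38, 4, 10, 32]
  32 > parent 21 at index 4, swap → [59, 40, 50, 20, 32, 16, 38, 4, 10, 21]
insert 18:
  append 18 at index 10 → [59, 40, 50, 20, 32, 16, 38, 4, 10, 21, 18] (no swap needed)

[59, 40, 50, 20, 32, 16, 38, 4, 10, 21, 18]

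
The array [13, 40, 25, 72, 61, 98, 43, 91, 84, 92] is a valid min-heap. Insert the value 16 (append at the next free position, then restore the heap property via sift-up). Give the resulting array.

[13, 16, 25, 72, 40, 98, 43, 91, 84, 92, 61]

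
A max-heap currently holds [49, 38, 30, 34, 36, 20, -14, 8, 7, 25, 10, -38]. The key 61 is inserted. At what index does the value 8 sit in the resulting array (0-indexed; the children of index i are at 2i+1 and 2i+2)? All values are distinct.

7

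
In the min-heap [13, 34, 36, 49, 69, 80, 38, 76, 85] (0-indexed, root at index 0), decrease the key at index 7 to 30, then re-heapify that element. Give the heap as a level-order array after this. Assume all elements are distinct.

[13, 30, 36, 34, 69, 80, 38, 49, 85]

set index 7 from 76 to 30 → [13, 34, 36, 49, 69, 80, 38, 30, 85]
30 < parent 49 at index 3, swap → [13, 34, 36, 30, 69, 80, 38, 49, 85]
30 < parent 34 at index 1, swap → [13, 30, 36, 34, 69, 80, 38, 49, 85]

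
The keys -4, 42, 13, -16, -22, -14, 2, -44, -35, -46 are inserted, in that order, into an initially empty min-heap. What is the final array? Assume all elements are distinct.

[-46, -44, -14, -22, -35, 13, 2, 42, -16, -4]

Insert -4:
  append -4 at index 0 → [-4] (no swap needed)
Insert 42:
  append 42 at index 1 → [-4, 42] (no swap needed)
Insert 13:
  append 13 at index 2 → [-4, 42, 13] (no swap needed)
Insert -16:
  append -16 at index 3 → [-4, 42, 13, -16]
  -16 < parent 42 at index 1, swap → [-4, -16, 13, 42]
  -16 < parent -4 at index 0, swap → [-16, -4, 13, 42]
Insert -22:
  append -22 at index 4 → [-16, -4, 13, 42, -22]
  -22 < parent -4 at index 1, swap → [-16, -22, 13, 42, -4]
  -22 < parent -16 at index 0, swap → [-22, -16, 13, 42, -4]
Insert -14:
  append -14 at index 5 → [-22, -16, 13, 42, -4, -14]
  -14 < parent 13 at index 2, swap → [-22, -16, -14, 42, -4, 13]
Insert 2:
  append 2 at index 6 → [-22, -16, -14, 42, -4, 13, 2] (no swap needed)
Insert -44:
  append -44 at index 7 → [-22, -16, -14, 42, -4, 13, 2, -44]
  -44 < parent 42 at index 3, swap → [-22, -16, -14, -44, -4, 13, 2, 42]
  -44 < parent -16 at index 1, swap → [-22, -44, -14, -16, -4, 13, 2, 42]
  -44 < parent -22 at index 0, swap → [-44, -22, -14, -16, -4, 13, 2, 42]
Insert -35:
  append -35 at index 8 → [-44, -22, -14, -16, -4, 13, 2, 42, -35]
  -35 < parent -16 at index 3, swap → [-44, -22, -14, -35, -4, 13, 2, 42, -16]
  -35 < parent -22 at index 1, swap → [-44, -35, -14, -22, -4, 13, 2, 42, -16]
Insert -46:
  append -46 at index 9 → [-44, -35, -14, -22, -4, 13, 2, 42, -16, -46]
  -46 < parent -4 at index 4, swap → [-44, -35, -14, -22, -46, 13, 2, 42, -16, -4]
  -46 < parent -35 at index 1, swap → [-44, -46, -14, -22, -35, 13, 2, 42, -16, -4]
  -46 < parent -44 at index 0, swap → [-46, -44, -14, -22, -35, 13, 2, 42, -16, -4]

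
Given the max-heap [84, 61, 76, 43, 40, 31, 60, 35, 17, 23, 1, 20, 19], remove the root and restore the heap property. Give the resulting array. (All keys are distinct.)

[76, 61, 60, 43, 40, 31, 19, 35, 17, 23, 1, 20]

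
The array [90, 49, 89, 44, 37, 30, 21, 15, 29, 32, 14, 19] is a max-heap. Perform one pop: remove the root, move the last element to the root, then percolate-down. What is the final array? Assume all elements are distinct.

[89, 49, 30, 44, 37, 19, 21, 15, 29, 32, 14]

remove root 90; move last element 19 to root → [19, 49, 89, 44, 37, 30, 21, 15, 29, 32, 14]
19 vs larger child 89 at index 2, swap → [89, 49, 19, 44, 37, 30, 21, 15, 29, 32, 14]
19 vs larger child 30 at index 5, swap → [89, 49, 30, 44, 37, 19, 21, 15, 29, 32, 14]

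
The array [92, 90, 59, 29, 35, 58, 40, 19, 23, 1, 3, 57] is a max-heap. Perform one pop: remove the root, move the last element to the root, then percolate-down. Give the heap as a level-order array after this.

remove root 92; move last element 57 to root → [57, 90, 59, 29, 35, 58, 40, 19, 23, 1, 3]
57 vs larger child 90 at index 1, swap → [90, 57, 59, 29, 35, 58, 40, 19, 23, 1, 3]

[90, 57, 59, 29, 35, 58, 40, 19, 23, 1, 3]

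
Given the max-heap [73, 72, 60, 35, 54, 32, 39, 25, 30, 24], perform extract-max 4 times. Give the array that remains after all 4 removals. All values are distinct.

extract-max #1 returns 73:
  remove root 73; move last element 24 to root → [24, 72, 60, 35, 54, 32, 39, 25, 30]
  24 vs larger child 72 at index 1, swap → [72, 24, 60, 35, 54, 32, 39, 25, 30]
  24 vs larger child 54 at index 4, swap → [72, 54, 60, 35, 24, 32, 39, 25, 30]
extract-max #2 returns 72:
  remove root 72; move last element 30 to root → [30, 54, 60, 35, 24, 32, 39, 25]
  30 vs larger child 60 at index 2, swap → [60, 54, 30, 35, 24, 32, 39, 25]
  30 vs larger child 39 at index 6, swap → [60, 54, 39, 35, 24, 32, 30, 25]
extract-max #3 returns 60:
  remove root 60; move last element 25 to root → [25, 54, 39, 35, 24, 32, 30]
  25 vs larger child 54 at index 1, swap → [54, 25, 39, 35, 24, 32, 30]
  25 vs larger child 35 at index 3, swap → [54, 35, 39, 25, 24, 32, 30]
extract-max #4 returns 54:
  remove root 54; move last element 30 to root → [30, 35, 39, 25, 24, 32]
  30 vs larger child 39 at index 2, swap → [39, 35, 30, 25, 24, 32]
  30 vs only child 32 at index 5, swap → [39, 35, 32, 25, 24, 30]

[39, 35, 32, 25, 24, 30]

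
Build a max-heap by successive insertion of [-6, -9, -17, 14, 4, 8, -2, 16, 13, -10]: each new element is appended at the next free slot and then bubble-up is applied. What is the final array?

Insert -6:
  append -6 at index 0 → [-6] (no swap needed)
Insert -9:
  append -9 at index 1 → [-6, -9] (no swap needed)
Insert -17:
  append -17 at index 2 → [-6, -9, -17] (no swap needed)
Insert 14:
  append 14 at index 3 → [-6, -9, -17, 14]
  14 > parent -9 at index 1, swap → [-6, 14, -17, -9]
  14 > parent -6 at index 0, swap → [14, -6, -17, -9]
Insert 4:
  append 4 at index 4 → [14, -6, -17, -9, 4]
  4 > parent -6 at index 1, swap → [14, 4, -17, -9, -6]
Insert 8:
  append 8 at index 5 → [14, 4, -17, -9, -6, 8]
  8 > parent -17 at index 2, swap → [14, 4, 8, -9, -6, -17]
Insert -2:
  append -2 at index 6 → [14, 4, 8, -9, -6, -17, -2] (no swap needed)
Insert 16:
  append 16 at index 7 → [14, 4, 8, -9, -6, -17, -2, 16]
  16 > parent -9 at index 3, swap → [14, 4, 8, 16, -6, -17, -2, -9]
  16 > parent 4 at index 1, swap → [14, 16, 8, 4, -6, -17, -2, -9]
  16 > parent 14 at index 0, swap → [16, 14, 8, 4, -6, -17, -2, -9]
Insert 13:
  append 13 at index 8 → [16, 14, 8, 4, -6, -17, -2, -9, 13]
  13 > parent 4 at index 3, swap → [16, 14, 8, 13, -6, -17, -2, -9, 4]
Insert -10:
  append -10 at index 9 → [16, 14, 8, 13, -6, -17, -2, -9, 4, -10] (no swap needed)

[16, 14, 8, 13, -6, -17, -2, -9, 4, -10]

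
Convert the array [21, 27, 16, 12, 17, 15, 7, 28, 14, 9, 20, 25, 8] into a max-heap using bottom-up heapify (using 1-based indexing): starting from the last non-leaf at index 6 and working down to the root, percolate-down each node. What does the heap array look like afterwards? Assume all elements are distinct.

[28, 27, 25, 21, 20, 16, 7, 12, 14, 9, 17, 15, 8]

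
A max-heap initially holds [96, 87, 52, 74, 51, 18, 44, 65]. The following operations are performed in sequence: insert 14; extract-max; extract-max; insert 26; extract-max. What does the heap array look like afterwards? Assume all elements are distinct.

insert 14:
  append 14 at index 8 → [96, 87, 52, 74, 51, 18, 44, 65, 14] (no swap needed)
extract-max → returns 96:
  remove root 96; move last element 14 to root → [14, 87, 52, 74, 51, 18, 44, 65]
  14 vs larger child 87 at index 1, swap → [87, 14, 52, 74, 51, 18, 44, 65]
  14 vs larger child 74 at index 3, swap → [87, 74, 52, 14, 51, 18, 44, 65]
  14 vs only child 65 at index 7, swap → [87, 74, 52, 65, 51, 18, 44, 14]
extract-max → returns 87:
  remove root 87; move last element 14 to root → [14, 74, 52, 65, 51, 18, 44]
  14 vs larger child 74 at index 1, swap → [74, 14, 52, 65, 51, 18, 44]
  14 vs larger child 65 at index 3, swap → [74, 65, 52, 14, 51, 18, 44]
insert 26:
  append 26 at index 7 → [74, 65, 52, 14, 51, 18, 44, 26]
  26 > parent 14 at index 3, swap → [74, 65, 52, 26, 51, 18, 44, 14]
extract-max → returns 74:
  remove root 74; move last element 14 to root → [14, 65, 52, 26, 51, 18, 44]
  14 vs larger child 65 at index 1, swap → [65, 14, 52, 26, 51, 18, 44]
  14 vs larger child 51 at index 4, swap → [65, 51, 52, 26, 14, 18, 44]

[65, 51, 52, 26, 14, 18, 44]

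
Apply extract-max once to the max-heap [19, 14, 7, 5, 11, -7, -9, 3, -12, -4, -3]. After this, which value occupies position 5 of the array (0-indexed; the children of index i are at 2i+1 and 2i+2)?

-7

remove root 19; move last element -3 to root → [-3, 14, 7, 5, 11, -7, -9, 3, -12, -4]
-3 vs larger child 14 at index 1, swap → [14, -3, 7, 5, 11, -7, -9, 3, -12, -4]
-3 vs larger child 11 at index 4, swap → [14, 11, 7, 5, -3, -7, -9, 3, -12, -4]
resulting array: [14, 11, 7, 5, -3, -7, -9, 3, -12, -4]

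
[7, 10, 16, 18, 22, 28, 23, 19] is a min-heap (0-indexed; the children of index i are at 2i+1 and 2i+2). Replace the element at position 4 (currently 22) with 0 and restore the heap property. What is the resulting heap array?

set index 4 from 22 to 0 → [7, 10, 16, 18, 0, 28, 23, 19]
0 < parent 10 at index 1, swap → [7, 0, 16, 18, 10, 28, 23, 19]
0 < parent 7 at index 0, swap → [0, 7, 16, 18, 10, 28, 23, 19]

[0, 7, 16, 18, 10, 28, 23, 19]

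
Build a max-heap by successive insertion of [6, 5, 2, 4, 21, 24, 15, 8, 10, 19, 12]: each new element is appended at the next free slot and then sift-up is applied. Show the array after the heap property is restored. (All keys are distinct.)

[24, 19, 21, 8, 12, 2, 15, 4, 6, 5, 10]

Insert 6:
  append 6 at index 0 → [6] (no swap needed)
Insert 5:
  append 5 at index 1 → [6, 5] (no swap needed)
Insert 2:
  append 2 at index 2 → [6, 5, 2] (no swap needed)
Insert 4:
  append 4 at index 3 → [6, 5, 2, 4] (no swap needed)
Insert 21:
  append 21 at index 4 → [6, 5, 2, 4, 21]
  21 > parent 5 at index 1, swap → [6, 21, 2, 4, 5]
  21 > parent 6 at index 0, swap → [21, 6, 2, 4, 5]
Insert 24:
  append 24 at index 5 → [21, 6, 2, 4, 5, 24]
  24 > parent 2 at index 2, swap → [21, 6, 24, 4, 5, 2]
  24 > parent 21 at index 0, swap → [24, 6, 21, 4, 5, 2]
Insert 15:
  append 15 at index 6 → [24, 6, 21, 4, 5, 2, 15] (no swap needed)
Insert 8:
  append 8 at index 7 → [24, 6, 21, 4, 5, 2, 15, 8]
  8 > parent 4 at index 3, swap → [24, 6, 21, 8, 5, 2, 15, 4]
  8 > parent 6 at index 1, swap → [24, 8, 21, 6, 5, 2, 15, 4]
Insert 10:
  append 10 at index 8 → [24, 8, 21, 6, 5, 2, 15, 4, 10]
  10 > parent 6 at index 3, swap → [24, 8, 21, 10, 5, 2, 15, 4, 6]
  10 > parent 8 at index 1, swap → [24, 10, 21, 8, 5, 2, 15, 4, 6]
Insert 19:
  append 19 at index 9 → [24, 10, 21, 8, 5, 2, 15, 4, 6, 19]
  19 > parent 5 at index 4, swap → [24, 10, 21, 8, 19, 2, 15, 4, 6, 5]
  19 > parent 10 at index 1, swap → [24, 19, 21, 8, 10, 2, 15, 4, 6, 5]
Insert 12:
  append 12 at index 10 → [24, 19, 21, 8, 10, 2, 15, 4, 6, 5, 12]
  12 > parent 10 at index 4, swap → [24, 19, 21, 8, 12, 2, 15, 4, 6, 5, 10]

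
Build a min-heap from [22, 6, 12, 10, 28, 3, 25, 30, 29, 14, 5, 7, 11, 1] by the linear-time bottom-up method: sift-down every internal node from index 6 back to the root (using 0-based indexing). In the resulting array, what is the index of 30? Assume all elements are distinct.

7

sift down from index 6:
  25 vs only child 1 at index 13, swap → [22, 6, 12, 10, 28, 3, 1, 30, 29, 14, 5, 7, 11, 25]
sift down from index 5: already satisfies heap property
sift down from index 4:
  28 vs smaller child 5 at index 10, swap → [22, 6, 12, 10, 5, 3, 1, 30, 29, 14, 28, 7, 11, 25]
sift down from index 3: already satisfies heap property
sift down from index 2:
  12 vs smaller child 1 at index 6, swap → [22, 6, 1, 10, 5, 3, 12, 30, 29, 14, 28, 7, 11, 25]
sift down from index 1:
  6 vs smaller child 5 at index 4, swap → [22, 5, 1, 10, 6, 3, 12, 30, 29, 14, 28, 7, 11, 25]
sift down from index 0:
  22 vs smaller child 1 at index 2, swap → [1, 5, 22, 10, 6, 3, 12, 30, 29, 14, 28, 7, 11, 25]
  22 vs smaller child 3 at index 5, swap → [1, 5, 3, 10, 6, 22, 12, 30, 29, 14, 28, 7, 11, 25]
  22 vs smaller child 7 at index 11, swap → [1, 5, 3, 10, 6, 7, 12, 30, 29, 14, 28, 22, 11, 25]
resulting array: [1, 5, 3, 10, 6, 7, 12, 30, 29, 14, 28, 22, 11, 25]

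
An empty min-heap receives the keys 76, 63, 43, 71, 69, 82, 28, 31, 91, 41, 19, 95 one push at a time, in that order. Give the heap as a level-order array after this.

Insert 76:
  append 76 at index 0 → [76] (no swap needed)
Insert 63:
  append 63 at index 1 → [76, 63]
  63 < parent 76 at index 0, swap → [63, 76]
Insert 43:
  append 43 at index 2 → [63, 76, 43]
  43 < parent 63 at index 0, swap → [43, 76, 63]
Insert 71:
  append 71 at index 3 → [43, 76, 63, 71]
  71 < parent 76 at index 1, swap → [43, 71, 63, 76]
Insert 69:
  append 69 at index 4 → [43, 71, 63, 76, 69]
  69 < parent 71 at index 1, swap → [43, 69, 63, 76, 71]
Insert 82:
  append 82 at index 5 → [43, 69, 63, 76, 71, 82] (no swap needed)
Insert 28:
  append 28 at index 6 → [43, 69, 63, 76, 71, 82, 28]
  28 < parent 63 at index 2, swap → [43, 69, 28, 76, 71, 82, 63]
  28 < parent 43 at index 0, swap → [28, 69, 43, 76, 71, 82, 63]
Insert 31:
  append 31 at index 7 → [28, 69, 43, 76, 71, 82, 63, 31]
  31 < parent 76 at index 3, swap → [28, 69, 43, 31, 71, 82, 63, 76]
  31 < parent 69 at index 1, swap → [28, 31, 43, 69, 71, 82, 63, 76]
Insert 91:
  append 91 at index 8 → [28, 31, 43, 69, 71, 82, 63, 76, 91] (no swap needed)
Insert 41:
  append 41 at index 9 → [28, 31, 43, 69, 71, 82, 63, 76, 91, 41]
  41 < parent 71 at index 4, swap → [28, 31, 43, 69, 41, 82, 63, 76, 91, 71]
Insert 19:
  append 19 at index 10 → [28, 31, 43, 69, 41, 82, 63, 76, 91, 71, 19]
  19 < parent 41 at index 4, swap → [28, 31, 43, 69, 19, 82, 63, 76, 91, 71, 41]
  19 < parent 31 at index 1, swap → [28, 19, 43, 69, 31, 82, 63, 76, 91, 71, 41]
  19 < parent 28 at index 0, swap → [19, 28, 43, 69, 31, 82, 63, 76, 91, 71, 41]
Insert 95:
  append 95 at index 11 → [19, 28, 43, 69, 31, 82, 63, 76, 91, 71, 41, 95] (no swap needed)

[19, 28, 43, 69, 31, 82, 63, 76, 91, 71, 41, 95]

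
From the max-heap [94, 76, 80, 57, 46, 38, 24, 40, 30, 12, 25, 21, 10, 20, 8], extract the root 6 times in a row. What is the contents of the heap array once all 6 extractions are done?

[38, 30, 24, 20, 25, 21, 12, 10, 8]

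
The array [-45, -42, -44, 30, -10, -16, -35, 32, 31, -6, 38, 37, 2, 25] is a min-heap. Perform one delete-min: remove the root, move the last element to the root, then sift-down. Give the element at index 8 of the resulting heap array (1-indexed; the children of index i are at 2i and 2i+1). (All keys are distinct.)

32

remove root -45; move last element 25 to root → [25, -42, -44, 30, -10, -16, -35, 32, 31, -6, 38, 37, 2]
25 vs smaller child -44 at index 3, swap → [-44, -42, 25, 30, -10, -16, -35, 32, 31, -6, 38, 37, 2]
25 vs smaller child -35 at index 7, swap → [-44, -42, -35, 30, -10, -16, 25, 32, 31, -6, 38, 37, 2]
resulting array: [-44, -42, -35, 30, -10, -16, 25, 32, 31, -6, 38, 37, 2]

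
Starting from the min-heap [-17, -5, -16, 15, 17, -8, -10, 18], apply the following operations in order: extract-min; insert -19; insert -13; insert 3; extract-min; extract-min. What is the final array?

extract-min → returns -17:
  remove root -17; move last element 18 to root → [18, -5, -16, 15, 17, -8, -10]
  18 vs smaller child -16 at index 2, swap → [-16, -5, 18, 15, 17, -8, -10]
  18 vs smaller child -10 at index 6, swap → [-16, -5, -10, 15, 17, -8, 18]
insert -19:
  append -19 at index 7 → [-16, -5, -10, 15, 17, -8, 18, -19]
  -19 < parent 15 at index 3, swap → [-16, -5, -10, -19, 17, -8, 18, 15]
  -19 < parent -5 at index 1, swap → [-16, -19, -10, -5, 17, -8, 18, 15]
  -19 < parent -16 at index 0, swap → [-19, -16, -10, -5, 17, -8, 18, 15]
insert -13:
  append -13 at index 8 → [-19, -16, -10, -5, 17, -8, 18, 15, -13]
  -13 < parent -5 at index 3, swap → [-19, -16, -10, -13, 17, -8, 18, 15, -5]
insert 3:
  append 3 at index 9 → [-19, -16, -10, -13, 17, -8, 18, 15, -5, 3]
  3 < parent 17 at index 4, swap → [-19, -16, -10, -13, 3, -8, 18, 15, -5, 17]
extract-min → returns -19:
  remove root -19; move last element 17 to root → [17, -16, -10, -13, 3, -8, 18, 15, -5]
  17 vs smaller child -16 at index 1, swap → [-16, 17, -10, -13, 3, -8, 18, 15, -5]
  17 vs smaller child -13 at index 3, swap → [-16, -13, -10, 17, 3, -8, 18, 15, -5]
  17 vs smaller child -5 at index 8, swap → [-16, -13, -10, -5, 3, -8, 18, 15, 17]
extract-min → returns -16:
  remove root -16; move last element 17 to root → [17, -13, -10, -5, 3, -8, 18, 15]
  17 vs smaller child -13 at index 1, swap → [-13, 17, -10, -5, 3, -8, 18, 15]
  17 vs smaller child -5 at index 3, swap → [-13, -5, -10, 17, 3, -8, 18, 15]
  17 vs only child 15 at index 7, swap → [-13, -5, -10, 15, 3, -8, 18, 17]

[-13, -5, -10, 15, 3, -8, 18, 17]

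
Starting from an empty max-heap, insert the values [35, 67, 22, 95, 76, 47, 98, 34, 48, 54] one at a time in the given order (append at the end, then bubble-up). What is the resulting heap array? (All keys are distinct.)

[98, 76, 95, 48, 67, 22, 47, 34, 35, 54]

Insert 35:
  append 35 at index 0 → [35] (no swap needed)
Insert 67:
  append 67 at index 1 → [35, 67]
  67 > parent 35 at index 0, swap → [67, 35]
Insert 22:
  append 22 at index 2 → [67, 35, 22] (no swap needed)
Insert 95:
  append 95 at index 3 → [67, 35, 22, 95]
  95 > parent 35 at index 1, swap → [67, 95, 22, 35]
  95 > parent 67 at index 0, swap → [95, 67, 22, 35]
Insert 76:
  append 76 at index 4 → [95, 67, 22, 35, 76]
  76 > parent 67 at index 1, swap → [95, 76, 22, 35, 67]
Insert 47:
  append 47 at index 5 → [95, 76, 22, 35, 67, 47]
  47 > parent 22 at index 2, swap → [95, 76, 47, 35, 67, 22]
Insert 98:
  append 98 at index 6 → [95, 76, 47, 35, 67, 22, 98]
  98 > parent 47 at index 2, swap → [95, 76, 98, 35, 67, 22, 47]
  98 > parent 95 at index 0, swap → [98, 76, 95, 35, 67, 22, 47]
Insert 34:
  append 34 at index 7 → [98, 76, 95, 35, 67, 22, 47, 34] (no swap needed)
Insert 48:
  append 48 at index 8 → [98, 76, 95, 35, 67, 22, 47, 34, 48]
  48 > parent 35 at index 3, swap → [98, 76, 95, 48, 67, 22, 47, 34, 35]
Insert 54:
  append 54 at index 9 → [98, 76, 95, 48, 67, 22, 47, 34, 35, 54] (no swap needed)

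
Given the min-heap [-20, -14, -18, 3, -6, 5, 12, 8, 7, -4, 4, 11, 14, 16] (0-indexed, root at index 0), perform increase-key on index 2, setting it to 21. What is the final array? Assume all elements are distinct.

set index 2 from -18 to 21 → [-20, -14, 21, 3, -6, 5, 12, 8, 7, -4, 4, 11, 14, 16]
21 vs smaller child 5 at index 5, swap → [-20, -14, 5, 3, -6, 21, 12, 8, 7, -4, 4, 11, 14, 16]
21 vs smaller child 11 at index 11, swap → [-20, -14, 5, 3, -6, 11, 12, 8, 7, -4, 4, 21, 14, 16]

[-20, -14, 5, 3, -6, 11, 12, 8, 7, -4, 4, 21, 14, 16]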